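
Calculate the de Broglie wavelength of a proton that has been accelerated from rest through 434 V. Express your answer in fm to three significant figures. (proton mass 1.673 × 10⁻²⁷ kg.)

λ = 1370 fm

KE = eV = 1.602 × 10⁻¹⁹ × 434.0 = 6.953 × 10⁻¹⁷ J.
p = √(2mKE) = √(2 × 1.673 × 10⁻²⁷ × 6.953 × 10⁻¹⁷) = 4.823 × 10⁻²² kg·m/s.
λ = h/p = 6.626 × 10⁻³⁴ / 4.823 × 10⁻²² = 1.37 × 10⁻¹² m = 1370 fm.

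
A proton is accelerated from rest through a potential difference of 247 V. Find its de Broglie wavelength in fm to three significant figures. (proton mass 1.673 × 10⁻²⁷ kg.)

λ = 1820 fm

KE = eV = 1.602 × 10⁻¹⁹ × 247.0 = 3.957 × 10⁻¹⁷ J.
p = √(2mKE) = √(2 × 1.673 × 10⁻²⁷ × 3.957 × 10⁻¹⁷) = 3.639 × 10⁻²² kg·m/s.
λ = h/p = 6.626 × 10⁻³⁴ / 3.639 × 10⁻²² = 1.82 × 10⁻¹² m = 1820 fm.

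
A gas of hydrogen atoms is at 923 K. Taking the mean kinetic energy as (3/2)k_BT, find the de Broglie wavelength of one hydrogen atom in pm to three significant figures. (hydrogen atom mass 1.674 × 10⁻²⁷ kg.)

KE = (3/2)k_BT = 1.5 × 1.381 × 10⁻²³ × 923 = 1.912 × 10⁻²⁰ J.
p = √(2mKE) = √(2 × 1.674 × 10⁻²⁷ × 1.912 × 10⁻²⁰) = 8.001 × 10⁻²⁴ kg·m/s.
λ = h/p = 8.28 × 10⁻¹¹ m = 82.8 pm.

λ = 82.8 pm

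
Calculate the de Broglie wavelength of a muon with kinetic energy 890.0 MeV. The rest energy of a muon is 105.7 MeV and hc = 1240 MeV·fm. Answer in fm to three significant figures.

Total energy E = KE + m₀c² = 890.0 + 105.7 = 995.7 MeV.
(pc)² = E² − (m₀c²)² = (995.7)² − (105.7)² = 9.802 × 10⁵ MeV², so pc = 990.1 MeV.
λ = hc/(pc) = 1240 MeV·fm / 990.1 MeV = 1.25 fm.

λ = 1.25 fm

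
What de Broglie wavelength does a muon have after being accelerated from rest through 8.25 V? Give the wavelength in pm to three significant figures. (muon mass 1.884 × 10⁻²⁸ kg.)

λ = 29.7 pm

KE = eV = 1.602 × 10⁻¹⁹ × 8.250 = 1.322 × 10⁻¹⁸ J.
p = √(2mKE) = √(2 × 1.884 × 10⁻²⁸ × 1.322 × 10⁻¹⁸) = 2.232 × 10⁻²³ kg·m/s.
λ = h/p = 6.626 × 10⁻³⁴ / 2.232 × 10⁻²³ = 2.97 × 10⁻¹¹ m = 29.7 pm.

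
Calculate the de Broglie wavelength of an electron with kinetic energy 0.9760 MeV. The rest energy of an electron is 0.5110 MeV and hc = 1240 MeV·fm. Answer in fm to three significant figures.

λ = 888 fm

Total energy E = KE + m₀c² = 0.9760 + 0.5110 = 1.4870 MeV.
(pc)² = E² − (m₀c²)² = (1.4870)² − (0.5110)² = 1.950 MeV², so pc = 1.396 MeV.
λ = hc/(pc) = 1240 MeV·fm / 1.396 MeV = 888 fm.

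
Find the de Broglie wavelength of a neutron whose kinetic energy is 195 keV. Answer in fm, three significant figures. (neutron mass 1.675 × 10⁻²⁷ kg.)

KE = 195 keV = 3.124 × 10⁻¹⁴ J.
p = √(2mKE) = √(2 × 1.675 × 10⁻²⁷ × 3.124 × 10⁻¹⁴) = 1.023 × 10⁻²⁰ kg·m/s.
λ = h/p = 6.626 × 10⁻³⁴ / 1.023 × 10⁻²⁰ = 6.48 × 10⁻¹⁴ m = 64.8 fm.

λ = 64.8 fm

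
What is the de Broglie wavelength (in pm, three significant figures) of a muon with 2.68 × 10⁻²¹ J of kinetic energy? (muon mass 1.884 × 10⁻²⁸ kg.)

p = √(2mKE) = √(2 × 1.884 × 10⁻²⁸ × 2.680 × 10⁻²¹) = 1.005 × 10⁻²⁴ kg·m/s.
λ = h/p = 6.626 × 10⁻³⁴ / 1.005 × 10⁻²⁴ = 6.59 × 10⁻¹⁰ m = 659 pm.

λ = 659 pm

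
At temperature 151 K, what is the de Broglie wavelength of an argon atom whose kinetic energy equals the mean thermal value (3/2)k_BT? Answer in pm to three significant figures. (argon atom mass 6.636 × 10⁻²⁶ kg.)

KE = (3/2)k_BT = 1.5 × 1.381 × 10⁻²³ × 151 = 3.128 × 10⁻²¹ J.
p = √(2mKE) = √(2 × 6.636 × 10⁻²⁶ × 3.128 × 10⁻²¹) = 2.038 × 10⁻²³ kg·m/s.
λ = h/p = 3.25 × 10⁻¹¹ m = 32.5 pm.

λ = 32.5 pm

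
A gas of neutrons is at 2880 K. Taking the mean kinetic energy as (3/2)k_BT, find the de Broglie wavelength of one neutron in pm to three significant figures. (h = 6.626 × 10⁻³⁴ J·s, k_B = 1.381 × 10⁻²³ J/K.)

λ = 46.9 pm

KE = (3/2)k_BT = 1.5 × 1.381 × 10⁻²³ × 2880 = 5.966 × 10⁻²⁰ J.
p = √(2mKE) = √(2 × 1.675 × 10⁻²⁷ × 5.966 × 10⁻²⁰) = 1.414 × 10⁻²³ kg·m/s.
λ = h/p = 4.69 × 10⁻¹¹ m = 46.9 pm.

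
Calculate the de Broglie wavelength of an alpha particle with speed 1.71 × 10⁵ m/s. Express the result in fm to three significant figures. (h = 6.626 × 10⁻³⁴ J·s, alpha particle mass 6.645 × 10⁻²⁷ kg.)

λ = 583 fm

p = mv = 6.645 × 10⁻²⁷ × 1.71 × 10⁵ = 1.136 × 10⁻²¹ kg·m/s.
λ = h/p = 6.626 × 10⁻³⁴ / 1.136 × 10⁻²¹ = 5.83 × 10⁻¹³ m = 583 fm.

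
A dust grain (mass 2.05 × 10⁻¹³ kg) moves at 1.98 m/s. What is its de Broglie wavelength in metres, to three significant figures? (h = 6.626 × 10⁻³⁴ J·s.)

λ = 1.63 × 10⁻²¹ m

p = mv = 2.05 × 10⁻¹³ × 1.98 = 4.059 × 10⁻¹³ kg·m/s.
λ = h/p = 6.626 × 10⁻³⁴ / 4.059 × 10⁻¹³ = 1.63 × 10⁻²¹ m.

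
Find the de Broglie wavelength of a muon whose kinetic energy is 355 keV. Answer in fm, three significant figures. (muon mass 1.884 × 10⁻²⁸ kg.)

KE = 355 keV = 5.687 × 10⁻¹⁴ J.
p = √(2mKE) = √(2 × 1.884 × 10⁻²⁸ × 5.687 × 10⁻¹⁴) = 4.629 × 10⁻²¹ kg·m/s.
λ = h/p = 6.626 × 10⁻³⁴ / 4.629 × 10⁻²¹ = 1.43 × 10⁻¹³ m = 143 fm.

λ = 143 fm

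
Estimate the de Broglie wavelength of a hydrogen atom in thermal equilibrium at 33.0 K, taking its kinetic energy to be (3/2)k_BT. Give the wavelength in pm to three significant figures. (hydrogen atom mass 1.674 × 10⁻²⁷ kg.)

λ = 438 pm

KE = (3/2)k_BT = 1.5 × 1.381 × 10⁻²³ × 33.0 = 6.836 × 10⁻²² J.
p = √(2mKE) = √(2 × 1.674 × 10⁻²⁷ × 6.836 × 10⁻²²) = 1.513 × 10⁻²⁴ kg·m/s.
λ = h/p = 4.38 × 10⁻¹⁰ m = 438 pm.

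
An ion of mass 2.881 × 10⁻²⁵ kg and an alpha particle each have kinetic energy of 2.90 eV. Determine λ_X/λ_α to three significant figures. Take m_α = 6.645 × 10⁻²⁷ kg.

λ_X/λ_α = 0.152

At fixed KE, p = √(2mKE) so λ = h/p ∝ 1/√m.
λ_X/λ_α = √(m_α/m_X) = √(6.645 × 10⁻²⁷/2.881 × 10⁻²⁵) = √(0.02306) = 0.152.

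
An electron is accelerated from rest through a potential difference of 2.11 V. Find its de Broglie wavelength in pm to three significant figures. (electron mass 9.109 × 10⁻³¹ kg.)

λ = 844 pm

KE = eV = 1.602 × 10⁻¹⁹ × 2.110 = 3.380 × 10⁻¹⁹ J.
p = √(2mKE) = √(2 × 9.109 × 10⁻³¹ × 3.380 × 10⁻¹⁹) = 7.847 × 10⁻²⁵ kg·m/s.
λ = h/p = 6.626 × 10⁻³⁴ / 7.847 × 10⁻²⁵ = 8.44 × 10⁻¹⁰ m = 844 pm.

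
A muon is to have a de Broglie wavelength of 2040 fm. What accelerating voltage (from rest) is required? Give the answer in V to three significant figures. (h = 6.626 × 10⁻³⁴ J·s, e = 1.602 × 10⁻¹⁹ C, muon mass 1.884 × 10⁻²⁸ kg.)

p = h/λ = 6.626 × 10⁻³⁴ / 2.040 × 10⁻¹² = 3.248 × 10⁻²² kg·m/s.
KE = p²/(2m) = 2.800 × 10⁻¹⁶ J.
V = KE/e = 2.800 × 10⁻¹⁶ / (1.602 × 10⁻¹⁹) = 1750 V.

V = 1750 V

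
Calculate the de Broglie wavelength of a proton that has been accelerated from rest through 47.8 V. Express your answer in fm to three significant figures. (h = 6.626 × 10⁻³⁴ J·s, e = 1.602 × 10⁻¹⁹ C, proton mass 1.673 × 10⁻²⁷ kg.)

λ = 4140 fm

KE = eV = 1.602 × 10⁻¹⁹ × 47.80 = 7.658 × 10⁻¹⁸ J.
p = √(2mKE) = √(2 × 1.673 × 10⁻²⁷ × 7.658 × 10⁻¹⁸) = 1.601 × 10⁻²² kg·m/s.
λ = h/p = 6.626 × 10⁻³⁴ / 1.601 × 10⁻²² = 4.14 × 10⁻¹² m = 4140 fm.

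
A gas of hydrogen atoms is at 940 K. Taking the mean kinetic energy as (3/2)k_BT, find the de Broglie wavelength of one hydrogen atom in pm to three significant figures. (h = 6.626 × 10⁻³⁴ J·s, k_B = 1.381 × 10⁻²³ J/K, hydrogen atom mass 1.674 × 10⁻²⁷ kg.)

λ = 82.1 pm

KE = (3/2)k_BT = 1.5 × 1.381 × 10⁻²³ × 940 = 1.947 × 10⁻²⁰ J.
p = √(2mKE) = √(2 × 1.674 × 10⁻²⁷ × 1.947 × 10⁻²⁰) = 8.074 × 10⁻²⁴ kg·m/s.
λ = h/p = 8.21 × 10⁻¹¹ m = 82.1 pm.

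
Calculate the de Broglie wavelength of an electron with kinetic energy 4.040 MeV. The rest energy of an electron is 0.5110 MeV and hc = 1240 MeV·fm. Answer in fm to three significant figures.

λ = 274 fm

Total energy E = KE + m₀c² = 4.040 + 0.5110 = 4.5510 MeV.
(pc)² = E² − (m₀c²)² = (4.5510)² − (0.5110)² = 20.45 MeV², so pc = 4.522 MeV.
λ = hc/(pc) = 1240 MeV·fm / 4.522 MeV = 274 fm.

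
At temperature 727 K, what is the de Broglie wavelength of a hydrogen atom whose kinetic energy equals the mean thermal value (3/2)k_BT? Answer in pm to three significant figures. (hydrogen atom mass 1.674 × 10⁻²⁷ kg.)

λ = 93.3 pm

KE = (3/2)k_BT = 1.5 × 1.381 × 10⁻²³ × 727 = 1.506 × 10⁻²⁰ J.
p = √(2mKE) = √(2 × 1.674 × 10⁻²⁷ × 1.506 × 10⁻²⁰) = 7.101 × 10⁻²⁴ kg·m/s.
λ = h/p = 9.33 × 10⁻¹¹ m = 93.3 pm.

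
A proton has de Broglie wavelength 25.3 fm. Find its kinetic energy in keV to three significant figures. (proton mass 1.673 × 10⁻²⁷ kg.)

KE = 1280 keV

p = h/λ = 6.626 × 10⁻³⁴ / 2.530 × 10⁻¹⁴ = 2.619 × 10⁻²⁰ kg·m/s.
KE = p²/(2m) = (2.619 × 10⁻²⁰)² / (2 × 1.673 × 10⁻²⁷) = 2.050 × 10⁻¹³ J = 1280 keV.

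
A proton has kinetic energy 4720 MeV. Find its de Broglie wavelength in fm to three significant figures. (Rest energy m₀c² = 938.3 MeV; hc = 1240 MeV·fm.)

λ = 0.222 fm

Total energy E = KE + m₀c² = 4720 + 938.3 = 5658.3 MeV.
(pc)² = E² − (m₀c²)² = (5658.3)² − (938.3)² = 3.114 × 10⁷ MeV², so pc = 5580 MeV.
λ = hc/(pc) = 1240 MeV·fm / 5580 MeV = 0.222 fm.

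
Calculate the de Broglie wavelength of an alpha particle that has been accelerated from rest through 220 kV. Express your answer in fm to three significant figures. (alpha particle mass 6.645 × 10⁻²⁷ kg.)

KE = 2eV = 2 × 1.602 × 10⁻¹⁹ × 2.200 × 10⁵ = 7.049 × 10⁻¹⁴ J.
p = √(2mKE) = √(2 × 6.645 × 10⁻²⁷ × 7.049 × 10⁻¹⁴) = 3.061 × 10⁻²⁰ kg·m/s.
λ = h/p = 6.626 × 10⁻³⁴ / 3.061 × 10⁻²⁰ = 2.16 × 10⁻¹⁴ m = 21.6 fm.

λ = 21.6 fm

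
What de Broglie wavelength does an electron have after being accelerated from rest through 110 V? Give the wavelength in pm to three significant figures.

KE = eV = 1.602 × 10⁻¹⁹ × 110.0 = 1.762 × 10⁻¹⁷ J.
p = √(2mKE) = √(2 × 9.109 × 10⁻³¹ × 1.762 × 10⁻¹⁷) = 5.666 × 10⁻²⁴ kg·m/s.
λ = h/p = 6.626 × 10⁻³⁴ / 5.666 × 10⁻²⁴ = 1.17 × 10⁻¹⁰ m = 117 pm.

λ = 117 pm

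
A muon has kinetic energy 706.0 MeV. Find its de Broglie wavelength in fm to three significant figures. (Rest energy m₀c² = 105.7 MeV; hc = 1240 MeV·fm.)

λ = 1.54 fm

Total energy E = KE + m₀c² = 706.0 + 105.7 = 811.7 MeV.
(pc)² = E² − (m₀c²)² = (811.7)² − (105.7)² = 6.477 × 10⁵ MeV², so pc = 804.8 MeV.
λ = hc/(pc) = 1240 MeV·fm / 804.8 MeV = 1.54 fm.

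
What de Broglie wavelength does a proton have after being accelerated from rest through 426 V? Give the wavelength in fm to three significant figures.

λ = 1390 fm

KE = eV = 1.602 × 10⁻¹⁹ × 426.0 = 6.825 × 10⁻¹⁷ J.
p = √(2mKE) = √(2 × 1.673 × 10⁻²⁷ × 6.825 × 10⁻¹⁷) = 4.779 × 10⁻²² kg·m/s.
λ = h/p = 6.626 × 10⁻³⁴ / 4.779 × 10⁻²² = 1.39 × 10⁻¹² m = 1390 fm.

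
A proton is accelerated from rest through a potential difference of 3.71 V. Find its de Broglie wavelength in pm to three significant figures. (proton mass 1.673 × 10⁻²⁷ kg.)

λ = 14.9 pm

KE = eV = 1.602 × 10⁻¹⁹ × 3.710 = 5.943 × 10⁻¹⁹ J.
p = √(2mKE) = √(2 × 1.673 × 10⁻²⁷ × 5.943 × 10⁻¹⁹) = 4.459 × 10⁻²³ kg·m/s.
λ = h/p = 6.626 × 10⁻³⁴ / 4.459 × 10⁻²³ = 1.49 × 10⁻¹¹ m = 14.9 pm.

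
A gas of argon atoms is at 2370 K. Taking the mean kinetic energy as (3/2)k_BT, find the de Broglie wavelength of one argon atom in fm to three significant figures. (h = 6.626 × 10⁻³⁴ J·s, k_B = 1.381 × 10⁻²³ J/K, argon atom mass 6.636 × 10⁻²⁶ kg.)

λ = 8210 fm

KE = (3/2)k_BT = 1.5 × 1.381 × 10⁻²³ × 2370 = 4.909 × 10⁻²⁰ J.
p = √(2mKE) = √(2 × 6.636 × 10⁻²⁶ × 4.909 × 10⁻²⁰) = 8.072 × 10⁻²³ kg·m/s.
λ = h/p = 8.21 × 10⁻¹² m = 8210 fm.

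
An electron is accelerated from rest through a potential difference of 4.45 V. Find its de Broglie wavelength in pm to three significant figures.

λ = 581 pm

KE = eV = 1.602 × 10⁻¹⁹ × 4.450 = 7.129 × 10⁻¹⁹ J.
p = √(2mKE) = √(2 × 9.109 × 10⁻³¹ × 7.129 × 10⁻¹⁹) = 1.140 × 10⁻²⁴ kg·m/s.
λ = h/p = 6.626 × 10⁻³⁴ / 1.140 × 10⁻²⁴ = 5.81 × 10⁻¹⁰ m = 581 pm.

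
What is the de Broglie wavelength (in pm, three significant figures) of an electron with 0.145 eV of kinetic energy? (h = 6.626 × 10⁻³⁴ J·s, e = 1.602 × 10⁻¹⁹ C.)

KE = 0.145 eV = 2.323 × 10⁻²⁰ J.
p = √(2mKE) = √(2 × 9.109 × 10⁻³¹ × 2.323 × 10⁻²⁰) = 2.057 × 10⁻²⁵ kg·m/s.
λ = h/p = 6.626 × 10⁻³⁴ / 2.057 × 10⁻²⁵ = 3.22 × 10⁻⁹ m = 3220 pm.

λ = 3220 pm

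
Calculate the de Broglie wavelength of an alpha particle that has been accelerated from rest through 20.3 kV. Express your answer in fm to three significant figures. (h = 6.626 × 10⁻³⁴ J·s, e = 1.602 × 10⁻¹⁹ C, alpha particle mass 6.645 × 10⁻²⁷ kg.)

KE = 2eV = 2 × 1.602 × 10⁻¹⁹ × 2.030 × 10⁴ = 6.504 × 10⁻¹⁵ J.
p = √(2mKE) = √(2 × 6.645 × 10⁻²⁷ × 6.504 × 10⁻¹⁵) = 9.297 × 10⁻²¹ kg·m/s.
λ = h/p = 6.626 × 10⁻³⁴ / 9.297 × 10⁻²¹ = 7.13 × 10⁻¹⁴ m = 71.3 fm.

λ = 71.3 fm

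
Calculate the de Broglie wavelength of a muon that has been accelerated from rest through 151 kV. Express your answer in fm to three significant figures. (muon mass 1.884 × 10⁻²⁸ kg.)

λ = 219 fm

KE = eV = 1.602 × 10⁻¹⁹ × 1.510 × 10⁵ = 2.419 × 10⁻¹⁴ J.
p = √(2mKE) = √(2 × 1.884 × 10⁻²⁸ × 2.419 × 10⁻¹⁴) = 3.019 × 10⁻²¹ kg·m/s.
λ = h/p = 6.626 × 10⁻³⁴ / 3.019 × 10⁻²¹ = 2.19 × 10⁻¹³ m = 219 fm.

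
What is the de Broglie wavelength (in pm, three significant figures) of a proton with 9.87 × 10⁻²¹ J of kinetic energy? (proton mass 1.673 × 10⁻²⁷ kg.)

p = √(2mKE) = √(2 × 1.673 × 10⁻²⁷ × 9.870 × 10⁻²¹) = 5.747 × 10⁻²⁴ kg·m/s.
λ = h/p = 6.626 × 10⁻³⁴ / 5.747 × 10⁻²⁴ = 1.15 × 10⁻¹⁰ m = 115 pm.

λ = 115 pm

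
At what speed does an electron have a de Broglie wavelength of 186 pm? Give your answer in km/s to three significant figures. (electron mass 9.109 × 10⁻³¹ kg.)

v = 3910 km/s

p = h/λ = 6.626 × 10⁻³⁴ / 1.860 × 10⁻¹⁰ = 3.562 × 10⁻²⁴ kg·m/s.
v = p/m = 3.562 × 10⁻²⁴ / 9.109 × 10⁻³¹ = 3.91 × 10⁶ m/s = 3910 km/s.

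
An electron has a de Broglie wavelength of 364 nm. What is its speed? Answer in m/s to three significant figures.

v = 2000 m/s

p = h/λ = 6.626 × 10⁻³⁴ / 3.640 × 10⁻⁷ = 1.820 × 10⁻²⁷ kg·m/s.
v = p/m = 1.820 × 10⁻²⁷ / 9.109 × 10⁻³¹ = 2.00 × 10³ m/s = 2000 m/s.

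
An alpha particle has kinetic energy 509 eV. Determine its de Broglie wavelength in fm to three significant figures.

λ = 637 fm

KE = 509 eV = 8.154 × 10⁻¹⁷ J.
p = √(2mKE) = √(2 × 6.645 × 10⁻²⁷ × 8.154 × 10⁻¹⁷) = 1.041 × 10⁻²¹ kg·m/s.
λ = h/p = 6.626 × 10⁻³⁴ / 1.041 × 10⁻²¹ = 6.37 × 10⁻¹³ m = 637 fm.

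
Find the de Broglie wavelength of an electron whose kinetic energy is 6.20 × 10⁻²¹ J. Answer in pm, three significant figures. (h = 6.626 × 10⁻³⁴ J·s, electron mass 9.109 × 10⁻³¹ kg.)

λ = 6230 pm

p = √(2mKE) = √(2 × 9.109 × 10⁻³¹ × 6.200 × 10⁻²¹) = 1.063 × 10⁻²⁵ kg·m/s.
λ = h/p = 6.626 × 10⁻³⁴ / 1.063 × 10⁻²⁵ = 6.23 × 10⁻⁹ m = 6230 pm.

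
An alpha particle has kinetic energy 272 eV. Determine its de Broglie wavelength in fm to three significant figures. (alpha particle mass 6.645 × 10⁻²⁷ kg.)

KE = 272 eV = 4.357 × 10⁻¹⁷ J.
p = √(2mKE) = √(2 × 6.645 × 10⁻²⁷ × 4.357 × 10⁻¹⁷) = 7.610 × 10⁻²² kg·m/s.
λ = h/p = 6.626 × 10⁻³⁴ / 7.610 × 10⁻²² = 8.71 × 10⁻¹³ m = 871 fm.

λ = 871 fm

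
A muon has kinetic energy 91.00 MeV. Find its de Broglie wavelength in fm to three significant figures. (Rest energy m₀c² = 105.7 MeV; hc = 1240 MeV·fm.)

Total energy E = KE + m₀c² = 91.00 + 105.7 = 196.70 MeV.
(pc)² = E² − (m₀c²)² = (196.70)² − (105.7)² = 2.752 × 10⁴ MeV², so pc = 165.9 MeV.
λ = hc/(pc) = 1240 MeV·fm / 165.9 MeV = 7.47 fm.

λ = 7.47 fm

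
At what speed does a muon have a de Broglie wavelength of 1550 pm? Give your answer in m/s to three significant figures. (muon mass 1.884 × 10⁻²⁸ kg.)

v = 2270 m/s

p = h/λ = 6.626 × 10⁻³⁴ / 1.550 × 10⁻⁹ = 4.275 × 10⁻²⁵ kg·m/s.
v = p/m = 4.275 × 10⁻²⁵ / 1.884 × 10⁻²⁸ = 2.27 × 10³ m/s = 2270 m/s.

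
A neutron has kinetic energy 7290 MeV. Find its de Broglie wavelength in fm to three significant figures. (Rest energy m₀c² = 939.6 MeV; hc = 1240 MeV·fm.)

λ = 0.152 fm

Total energy E = KE + m₀c² = 7290 + 939.6 = 8229.6 MeV.
(pc)² = E² − (m₀c²)² = (8229.6)² − (939.6)² = 6.684 × 10⁷ MeV², so pc = 8176 MeV.
λ = hc/(pc) = 1240 MeV·fm / 8176 MeV = 0.152 fm.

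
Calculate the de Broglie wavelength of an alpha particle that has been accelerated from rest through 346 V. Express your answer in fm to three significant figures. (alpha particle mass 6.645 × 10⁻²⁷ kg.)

KE = 2eV = 2 × 1.602 × 10⁻¹⁹ × 346.0 = 1.109 × 10⁻¹⁶ J.
p = √(2mKE) = √(2 × 6.645 × 10⁻²⁷ × 1.109 × 10⁻¹⁶) = 1.214 × 10⁻²¹ kg·m/s.
λ = h/p = 6.626 × 10⁻³⁴ / 1.214 × 10⁻²¹ = 5.46 × 10⁻¹³ m = 546 fm.

λ = 546 fm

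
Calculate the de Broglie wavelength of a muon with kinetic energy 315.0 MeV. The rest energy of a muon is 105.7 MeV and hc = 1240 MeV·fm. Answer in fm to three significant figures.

Total energy E = KE + m₀c² = 315.0 + 105.7 = 420.7 MeV.
(pc)² = E² − (m₀c²)² = (420.7)² − (105.7)² = 1.658 × 10⁵ MeV², so pc = 407.2 MeV.
λ = hc/(pc) = 1240 MeV·fm / 407.2 MeV = 3.05 fm.

λ = 3.05 fm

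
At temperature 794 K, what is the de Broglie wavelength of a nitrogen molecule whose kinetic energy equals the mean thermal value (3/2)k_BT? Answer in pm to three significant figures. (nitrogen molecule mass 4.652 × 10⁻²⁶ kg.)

KE = (3/2)k_BT = 1.5 × 1.381 × 10⁻²³ × 794 = 1.645 × 10⁻²⁰ J.
p = √(2mKE) = √(2 × 4.652 × 10⁻²⁶ × 1.645 × 10⁻²⁰) = 3.912 × 10⁻²³ kg·m/s.
λ = h/p = 1.69 × 10⁻¹¹ m = 16.9 pm.

λ = 16.9 pm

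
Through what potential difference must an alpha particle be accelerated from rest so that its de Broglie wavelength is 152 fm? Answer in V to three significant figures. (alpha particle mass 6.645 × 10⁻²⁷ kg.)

p = h/λ = 6.626 × 10⁻³⁴ / 1.520 × 10⁻¹³ = 4.359 × 10⁻²¹ kg·m/s.
KE = p²/(2m) = 1.430 × 10⁻¹⁵ J.
V = KE/2e = 1.430 × 10⁻¹⁵ / (2 × 1.602 × 10⁻¹⁹) = 4460 V.

V = 4460 V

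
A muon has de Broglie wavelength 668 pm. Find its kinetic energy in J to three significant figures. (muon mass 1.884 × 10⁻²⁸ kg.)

KE = 2.61 × 10⁻²¹ J

p = h/λ = 6.626 × 10⁻³⁴ / 6.680 × 10⁻¹⁰ = 9.919 × 10⁻²⁵ kg·m/s.
KE = p²/(2m) = (9.919 × 10⁻²⁵)² / (2 × 1.884 × 10⁻²⁸) = 2.611 × 10⁻²¹ J = 2.61 × 10⁻²¹ J.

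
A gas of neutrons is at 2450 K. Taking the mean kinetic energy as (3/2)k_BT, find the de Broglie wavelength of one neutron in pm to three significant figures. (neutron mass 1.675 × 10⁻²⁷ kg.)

KE = (3/2)k_BT = 1.5 × 1.381 × 10⁻²³ × 2450 = 5.075 × 10⁻²⁰ J.
p = √(2mKE) = √(2 × 1.675 × 10⁻²⁷ × 5.075 × 10⁻²⁰) = 1.304 × 10⁻²³ kg·m/s.
λ = h/p = 5.08 × 10⁻¹¹ m = 50.8 pm.

λ = 50.8 pm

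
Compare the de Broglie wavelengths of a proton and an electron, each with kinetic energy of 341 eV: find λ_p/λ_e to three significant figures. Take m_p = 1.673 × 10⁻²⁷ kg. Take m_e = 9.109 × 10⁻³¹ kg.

λ_p/λ_e = 0.0233

At fixed KE, p = √(2mKE) so λ = h/p ∝ 1/√m.
λ_p/λ_e = √(m_e/m_p) = √(9.109 × 10⁻³¹/1.673 × 10⁻²⁷) = √(5.445 × 10⁻⁴) = 0.0233.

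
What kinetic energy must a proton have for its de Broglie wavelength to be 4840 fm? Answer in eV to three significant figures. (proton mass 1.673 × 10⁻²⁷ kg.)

p = h/λ = 6.626 × 10⁻³⁴ / 4.840 × 10⁻¹² = 1.369 × 10⁻²² kg·m/s.
KE = p²/(2m) = (1.369 × 10⁻²²)² / (2 × 1.673 × 10⁻²⁷) = 5.601 × 10⁻¹⁸ J = 35.0 eV.

KE = 35.0 eV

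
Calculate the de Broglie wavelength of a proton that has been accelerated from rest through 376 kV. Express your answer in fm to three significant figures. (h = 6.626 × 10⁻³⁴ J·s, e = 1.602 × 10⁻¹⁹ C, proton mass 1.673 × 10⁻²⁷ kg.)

KE = eV = 1.602 × 10⁻¹⁹ × 3.760 × 10⁵ = 6.024 × 10⁻¹⁴ J.
p = √(2mKE) = √(2 × 1.673 × 10⁻²⁷ × 6.024 × 10⁻¹⁴) = 1.420 × 10⁻²⁰ kg·m/s.
λ = h/p = 6.626 × 10⁻³⁴ / 1.420 × 10⁻²⁰ = 4.67 × 10⁻¹⁴ m = 46.7 fm.

λ = 46.7 fm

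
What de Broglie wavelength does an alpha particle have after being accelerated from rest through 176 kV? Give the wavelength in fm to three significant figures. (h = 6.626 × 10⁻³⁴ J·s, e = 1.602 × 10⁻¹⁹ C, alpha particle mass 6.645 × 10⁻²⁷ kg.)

λ = 24.2 fm

KE = 2eV = 2 × 1.602 × 10⁻¹⁹ × 1.760 × 10⁵ = 5.639 × 10⁻¹⁴ J.
p = √(2mKE) = √(2 × 6.645 × 10⁻²⁷ × 5.639 × 10⁻¹⁴) = 2.738 × 10⁻²⁰ kg·m/s.
λ = h/p = 6.626 × 10⁻³⁴ / 2.738 × 10⁻²⁰ = 2.42 × 10⁻¹⁴ m = 24.2 fm.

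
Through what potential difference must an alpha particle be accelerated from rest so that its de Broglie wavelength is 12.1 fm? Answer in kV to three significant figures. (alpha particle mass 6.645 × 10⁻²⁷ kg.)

p = h/λ = 6.626 × 10⁻³⁴ / 1.210 × 10⁻¹⁴ = 5.476 × 10⁻²⁰ kg·m/s.
KE = p²/(2m) = 2.256 × 10⁻¹³ J.
V = KE/2e = 2.256 × 10⁻¹³ / (2 × 1.602 × 10⁻¹⁹) = 704 kV.

V = 704 kV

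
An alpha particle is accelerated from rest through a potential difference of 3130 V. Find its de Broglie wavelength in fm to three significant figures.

λ = 181 fm

KE = 2eV = 2 × 1.602 × 10⁻¹⁹ × 3130 = 1.003 × 10⁻¹⁵ J.
p = √(2mKE) = √(2 × 6.645 × 10⁻²⁷ × 1.003 × 10⁻¹⁵) = 3.651 × 10⁻²¹ kg·m/s.
λ = h/p = 6.626 × 10⁻³⁴ / 3.651 × 10⁻²¹ = 1.81 × 10⁻¹³ m = 181 fm.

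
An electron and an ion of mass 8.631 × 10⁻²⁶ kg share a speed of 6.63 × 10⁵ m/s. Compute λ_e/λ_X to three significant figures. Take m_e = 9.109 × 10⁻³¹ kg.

λ_e/λ_X = 9.48 × 10⁴

At fixed v, p = mv so λ = h/(mv) ∝ 1/m.
λ_e/λ_X = m_X/m_e = 8.631 × 10⁻²⁶/9.109 × 10⁻³¹ = 9.48 × 10⁴.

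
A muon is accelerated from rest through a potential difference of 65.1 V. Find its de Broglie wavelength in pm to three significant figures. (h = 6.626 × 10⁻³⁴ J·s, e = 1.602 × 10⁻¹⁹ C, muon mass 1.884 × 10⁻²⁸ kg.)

KE = eV = 1.602 × 10⁻¹⁹ × 65.10 = 1.043 × 10⁻¹⁷ J.
p = √(2mKE) = √(2 × 1.884 × 10⁻²⁸ × 1.043 × 10⁻¹⁷) = 6.269 × 10⁻²³ kg·m/s.
λ = h/p = 6.626 × 10⁻³⁴ / 6.269 × 10⁻²³ = 1.06 × 10⁻¹¹ m = 10.6 pm.

λ = 10.6 pm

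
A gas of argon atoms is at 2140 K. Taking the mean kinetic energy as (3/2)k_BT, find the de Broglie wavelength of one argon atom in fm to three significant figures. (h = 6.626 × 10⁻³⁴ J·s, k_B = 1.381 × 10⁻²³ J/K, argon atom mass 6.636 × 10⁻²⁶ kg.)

KE = (3/2)k_BT = 1.5 × 1.381 × 10⁻²³ × 2140 = 4.433 × 10⁻²⁰ J.
p = √(2mKE) = √(2 × 6.636 × 10⁻²⁶ × 4.433 × 10⁻²⁰) = 7.670 × 10⁻²³ kg·m/s.
λ = h/p = 8.64 × 10⁻¹² m = 8640 fm.

λ = 8640 fm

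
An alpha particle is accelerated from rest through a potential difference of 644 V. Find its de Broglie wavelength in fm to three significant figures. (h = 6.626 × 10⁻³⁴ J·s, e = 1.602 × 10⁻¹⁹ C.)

KE = 2eV = 2 × 1.602 × 10⁻¹⁹ × 644.0 = 2.063 × 10⁻¹⁶ J.
p = √(2mKE) = √(2 × 6.645 × 10⁻²⁷ × 2.063 × 10⁻¹⁶) = 1.656 × 10⁻²¹ kg·m/s.
λ = h/p = 6.626 × 10⁻³⁴ / 1.656 × 10⁻²¹ = 4.00 × 10⁻¹³ m = 400 fm.

λ = 400 fm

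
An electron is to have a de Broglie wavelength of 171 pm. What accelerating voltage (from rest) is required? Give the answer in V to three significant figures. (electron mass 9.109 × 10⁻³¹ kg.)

p = h/λ = 6.626 × 10⁻³⁴ / 1.710 × 10⁻¹⁰ = 3.875 × 10⁻²⁴ kg·m/s.
KE = p²/(2m) = 8.242 × 10⁻¹⁸ J.
V = KE/e = 8.242 × 10⁻¹⁸ / (1.602 × 10⁻¹⁹) = 51.4 V.

V = 51.4 V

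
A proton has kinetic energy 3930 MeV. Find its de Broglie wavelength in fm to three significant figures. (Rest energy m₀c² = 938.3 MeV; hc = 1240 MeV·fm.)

Total energy E = KE + m₀c² = 3930 + 938.3 = 4868.3 MeV.
(pc)² = E² − (m₀c²)² = (4868.3)² − (938.3)² = 2.282 × 10⁷ MeV², so pc = 4777 MeV.
λ = hc/(pc) = 1240 MeV·fm / 4777 MeV = 0.260 fm.

λ = 0.260 fm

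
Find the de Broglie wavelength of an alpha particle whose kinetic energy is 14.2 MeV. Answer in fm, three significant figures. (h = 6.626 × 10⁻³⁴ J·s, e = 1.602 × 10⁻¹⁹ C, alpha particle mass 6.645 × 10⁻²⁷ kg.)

λ = 3.81 fm

KE = 14.2 MeV = 2.275 × 10⁻¹² J.
p = √(2mKE) = √(2 × 6.645 × 10⁻²⁷ × 2.275 × 10⁻¹²) = 1.739 × 10⁻¹⁹ kg·m/s.
λ = h/p = 6.626 × 10⁻³⁴ / 1.739 × 10⁻¹⁹ = 3.81 × 10⁻¹⁵ m = 3.81 fm.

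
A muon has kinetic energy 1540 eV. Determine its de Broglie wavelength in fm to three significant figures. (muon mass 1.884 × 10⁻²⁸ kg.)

λ = 2170 fm

KE = 1540 eV = 2.467 × 10⁻¹⁶ J.
p = √(2mKE) = √(2 × 1.884 × 10⁻²⁸ × 2.467 × 10⁻¹⁶) = 3.049 × 10⁻²² kg·m/s.
λ = h/p = 6.626 × 10⁻³⁴ / 3.049 × 10⁻²² = 2.17 × 10⁻¹² m = 2170 fm.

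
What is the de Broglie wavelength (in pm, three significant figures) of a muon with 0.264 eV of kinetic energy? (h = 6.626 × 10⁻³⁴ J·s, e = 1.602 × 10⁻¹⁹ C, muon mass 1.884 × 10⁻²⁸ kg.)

KE = 0.264 eV = 4.229 × 10⁻²⁰ J.
p = √(2mKE) = √(2 × 1.884 × 10⁻²⁸ × 4.229 × 10⁻²⁰) = 3.992 × 10⁻²⁴ kg·m/s.
λ = h/p = 6.626 × 10⁻³⁴ / 3.992 × 10⁻²⁴ = 1.66 × 10⁻¹⁰ m = 166 pm.

λ = 166 pm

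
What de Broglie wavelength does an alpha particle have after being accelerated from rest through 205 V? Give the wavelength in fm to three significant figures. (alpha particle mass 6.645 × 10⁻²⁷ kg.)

λ = 709 fm

KE = 2eV = 2 × 1.602 × 10⁻¹⁹ × 205.0 = 6.568 × 10⁻¹⁷ J.
p = √(2mKE) = √(2 × 6.645 × 10⁻²⁷ × 6.568 × 10⁻¹⁷) = 9.343 × 10⁻²² kg·m/s.
λ = h/p = 6.626 × 10⁻³⁴ / 9.343 × 10⁻²² = 7.09 × 10⁻¹³ m = 709 fm.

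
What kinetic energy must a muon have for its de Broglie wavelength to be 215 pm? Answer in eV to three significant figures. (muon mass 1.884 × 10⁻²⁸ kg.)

KE = 0.157 eV

p = h/λ = 6.626 × 10⁻³⁴ / 2.150 × 10⁻¹⁰ = 3.082 × 10⁻²⁴ kg·m/s.
KE = p²/(2m) = (3.082 × 10⁻²⁴)² / (2 × 1.884 × 10⁻²⁸) = 2.521 × 10⁻²⁰ J = 0.157 eV.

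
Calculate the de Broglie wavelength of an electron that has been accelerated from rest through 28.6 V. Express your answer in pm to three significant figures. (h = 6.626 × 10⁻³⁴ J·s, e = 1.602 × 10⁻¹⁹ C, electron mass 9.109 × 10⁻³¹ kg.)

λ = 229 pm

KE = eV = 1.602 × 10⁻¹⁹ × 28.60 = 4.582 × 10⁻¹⁸ J.
p = √(2mKE) = √(2 × 9.109 × 10⁻³¹ × 4.582 × 10⁻¹⁸) = 2.889 × 10⁻²⁴ kg·m/s.
λ = h/p = 6.626 × 10⁻³⁴ / 2.889 × 10⁻²⁴ = 2.29 × 10⁻¹⁰ m = 229 pm.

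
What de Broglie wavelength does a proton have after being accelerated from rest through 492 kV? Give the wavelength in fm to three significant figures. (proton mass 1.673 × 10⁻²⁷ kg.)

λ = 40.8 fm

KE = eV = 1.602 × 10⁻¹⁹ × 4.920 × 10⁵ = 7.882 × 10⁻¹⁴ J.
p = √(2mKE) = √(2 × 1.673 × 10⁻²⁷ × 7.882 × 10⁻¹⁴) = 1.624 × 10⁻²⁰ kg·m/s.
λ = h/p = 6.626 × 10⁻³⁴ / 1.624 × 10⁻²⁰ = 4.08 × 10⁻¹⁴ m = 40.8 fm.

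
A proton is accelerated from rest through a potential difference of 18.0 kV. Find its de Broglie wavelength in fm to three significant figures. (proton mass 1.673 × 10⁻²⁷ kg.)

λ = 213 fm

KE = eV = 1.602 × 10⁻¹⁹ × 1.800 × 10⁴ = 2.884 × 10⁻¹⁵ J.
p = √(2mKE) = √(2 × 1.673 × 10⁻²⁷ × 2.884 × 10⁻¹⁵) = 3.106 × 10⁻²¹ kg·m/s.
λ = h/p = 6.626 × 10⁻³⁴ / 3.106 × 10⁻²¹ = 2.13 × 10⁻¹³ m = 213 fm.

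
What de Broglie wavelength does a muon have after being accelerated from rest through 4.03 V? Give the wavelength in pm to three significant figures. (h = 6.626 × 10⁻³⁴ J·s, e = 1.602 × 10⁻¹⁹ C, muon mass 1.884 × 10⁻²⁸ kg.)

KE = eV = 1.602 × 10⁻¹⁹ × 4.030 = 6.456 × 10⁻¹⁹ J.
p = √(2mKE) = √(2 × 1.884 × 10⁻²⁸ × 6.456 × 10⁻¹⁹) = 1.560 × 10⁻²³ kg·m/s.
λ = h/p = 6.626 × 10⁻³⁴ / 1.560 × 10⁻²³ = 4.25 × 10⁻¹¹ m = 42.5 pm.

λ = 42.5 pm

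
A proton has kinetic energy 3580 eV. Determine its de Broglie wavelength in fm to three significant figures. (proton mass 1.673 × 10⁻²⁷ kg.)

λ = 478 fm

KE = 3580 eV = 5.735 × 10⁻¹⁶ J.
p = √(2mKE) = √(2 × 1.673 × 10⁻²⁷ × 5.735 × 10⁻¹⁶) = 1.385 × 10⁻²¹ kg·m/s.
λ = h/p = 6.626 × 10⁻³⁴ / 1.385 × 10⁻²¹ = 4.78 × 10⁻¹³ m = 478 fm.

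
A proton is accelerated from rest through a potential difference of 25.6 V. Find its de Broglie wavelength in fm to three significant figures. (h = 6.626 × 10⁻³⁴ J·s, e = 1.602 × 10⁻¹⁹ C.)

KE = eV = 1.602 × 10⁻¹⁹ × 25.60 = 4.101 × 10⁻¹⁸ J.
p = √(2mKE) = √(2 × 1.673 × 10⁻²⁷ × 4.101 × 10⁻¹⁸) = 1.171 × 10⁻²² kg·m/s.
λ = h/p = 6.626 × 10⁻³⁴ / 1.171 × 10⁻²² = 5.66 × 10⁻¹² m = 5660 fm.

λ = 5660 fm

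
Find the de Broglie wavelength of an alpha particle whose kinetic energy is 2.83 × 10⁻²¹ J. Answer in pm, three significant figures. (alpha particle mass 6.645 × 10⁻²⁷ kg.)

p = √(2mKE) = √(2 × 6.645 × 10⁻²⁷ × 2.830 × 10⁻²¹) = 6.133 × 10⁻²⁴ kg·m/s.
λ = h/p = 6.626 × 10⁻³⁴ / 6.133 × 10⁻²⁴ = 1.08 × 10⁻¹⁰ m = 108 pm.

λ = 108 pm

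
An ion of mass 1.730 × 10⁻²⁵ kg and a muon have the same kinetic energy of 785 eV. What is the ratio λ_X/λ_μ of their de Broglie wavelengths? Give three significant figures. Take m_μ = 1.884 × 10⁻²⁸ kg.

λ_X/λ_μ = 0.0330

At fixed KE, p = √(2mKE) so λ = h/p ∝ 1/√m.
λ_X/λ_μ = √(m_μ/m_X) = √(1.884 × 10⁻²⁸/1.730 × 10⁻²⁵) = √(1.089 × 10⁻³) = 0.0330.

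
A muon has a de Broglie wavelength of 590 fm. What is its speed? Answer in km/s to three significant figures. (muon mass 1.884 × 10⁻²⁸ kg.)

p = h/λ = 6.626 × 10⁻³⁴ / 5.900 × 10⁻¹³ = 1.123 × 10⁻²¹ kg·m/s.
v = p/m = 1.123 × 10⁻²¹ / 1.884 × 10⁻²⁸ = 5.96 × 10⁶ m/s = 5960 km/s.

v = 5960 km/s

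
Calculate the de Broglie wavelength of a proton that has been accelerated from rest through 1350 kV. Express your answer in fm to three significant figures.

λ = 24.6 fm

KE = eV = 1.602 × 10⁻¹⁹ × 1.350 × 10⁶ = 2.163 × 10⁻¹³ J.
p = √(2mKE) = √(2 × 1.673 × 10⁻²⁷ × 2.163 × 10⁻¹³) = 2.690 × 10⁻²⁰ kg·m/s.
λ = h/p = 6.626 × 10⁻³⁴ / 2.690 × 10⁻²⁰ = 2.46 × 10⁻¹⁴ m = 24.6 fm.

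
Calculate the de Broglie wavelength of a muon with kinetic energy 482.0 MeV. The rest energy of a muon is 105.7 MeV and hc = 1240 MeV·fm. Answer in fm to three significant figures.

λ = 2.14 fm

Total energy E = KE + m₀c² = 482.0 + 105.7 = 587.7 MeV.
(pc)² = E² − (m₀c²)² = (587.7)² − (105.7)² = 3.342 × 10⁵ MeV², so pc = 578.1 MeV.
λ = hc/(pc) = 1240 MeV·fm / 578.1 MeV = 2.14 fm.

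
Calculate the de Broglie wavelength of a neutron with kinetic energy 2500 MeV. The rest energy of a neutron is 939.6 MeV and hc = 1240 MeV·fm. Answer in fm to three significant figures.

λ = 0.375 fm

Total energy E = KE + m₀c² = 2500 + 939.6 = 3439.6 MeV.
(pc)² = E² − (m₀c²)² = (3439.6)² − (939.6)² = 1.095 × 10⁷ MeV², so pc = 3309 MeV.
λ = hc/(pc) = 1240 MeV·fm / 3309 MeV = 0.375 fm.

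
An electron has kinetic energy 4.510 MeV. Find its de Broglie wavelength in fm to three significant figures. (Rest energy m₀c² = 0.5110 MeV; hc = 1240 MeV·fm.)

Total energy E = KE + m₀c² = 4.510 + 0.5110 = 5.0210 MeV.
(pc)² = E² − (m₀c²)² = (5.0210)² − (0.5110)² = 24.95 MeV², so pc = 4.995 MeV.
λ = hc/(pc) = 1240 MeV·fm / 4.995 MeV = 248 fm.

λ = 248 fm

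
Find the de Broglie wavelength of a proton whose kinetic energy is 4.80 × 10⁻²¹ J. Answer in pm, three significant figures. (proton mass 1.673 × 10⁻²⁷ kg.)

λ = 165 pm

p = √(2mKE) = √(2 × 1.673 × 10⁻²⁷ × 4.800 × 10⁻²¹) = 4.008 × 10⁻²⁴ kg·m/s.
λ = h/p = 6.626 × 10⁻³⁴ / 4.008 × 10⁻²⁴ = 1.65 × 10⁻¹⁰ m = 165 pm.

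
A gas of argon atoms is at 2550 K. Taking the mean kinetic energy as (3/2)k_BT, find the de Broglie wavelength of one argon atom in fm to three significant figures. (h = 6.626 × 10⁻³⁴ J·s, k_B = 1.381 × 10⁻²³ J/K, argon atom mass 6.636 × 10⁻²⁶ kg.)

KE = (3/2)k_BT = 1.5 × 1.381 × 10⁻²³ × 2550 = 5.282 × 10⁻²⁰ J.
p = √(2mKE) = √(2 × 6.636 × 10⁻²⁶ × 5.282 × 10⁻²⁰) = 8.373 × 10⁻²³ kg·m/s.
λ = h/p = 7.91 × 10⁻¹² m = 7910 fm.

λ = 7910 fm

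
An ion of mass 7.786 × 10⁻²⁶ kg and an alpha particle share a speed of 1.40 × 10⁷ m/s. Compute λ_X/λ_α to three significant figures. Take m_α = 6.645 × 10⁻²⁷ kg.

λ_X/λ_α = 0.0853

At fixed v, p = mv so λ = h/(mv) ∝ 1/m.
λ_X/λ_α = m_α/m_X = 6.645 × 10⁻²⁷/7.786 × 10⁻²⁶ = 0.0853.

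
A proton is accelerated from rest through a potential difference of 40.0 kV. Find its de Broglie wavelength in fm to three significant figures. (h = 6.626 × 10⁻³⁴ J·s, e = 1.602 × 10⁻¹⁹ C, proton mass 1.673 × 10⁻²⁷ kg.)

λ = 143 fm

KE = eV = 1.602 × 10⁻¹⁹ × 4.000 × 10⁴ = 6.408 × 10⁻¹⁵ J.
p = √(2mKE) = √(2 × 1.673 × 10⁻²⁷ × 6.408 × 10⁻¹⁵) = 4.630 × 10⁻²¹ kg·m/s.
λ = h/p = 6.626 × 10⁻³⁴ / 4.630 × 10⁻²¹ = 1.43 × 10⁻¹³ m = 143 fm.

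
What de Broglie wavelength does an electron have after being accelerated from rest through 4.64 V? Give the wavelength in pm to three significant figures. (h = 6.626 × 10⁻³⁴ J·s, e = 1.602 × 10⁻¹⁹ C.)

λ = 569 pm

KE = eV = 1.602 × 10⁻¹⁹ × 4.640 = 7.433 × 10⁻¹⁹ J.
p = √(2mKE) = √(2 × 9.109 × 10⁻³¹ × 7.433 × 10⁻¹⁹) = 1.164 × 10⁻²⁴ kg·m/s.
λ = h/p = 6.626 × 10⁻³⁴ / 1.164 × 10⁻²⁴ = 5.69 × 10⁻¹⁰ m = 569 pm.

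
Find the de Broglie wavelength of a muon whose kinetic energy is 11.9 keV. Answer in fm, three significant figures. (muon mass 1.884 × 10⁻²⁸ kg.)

KE = 11.9 keV = 1.906 × 10⁻¹⁵ J.
p = √(2mKE) = √(2 × 1.884 × 10⁻²⁸ × 1.906 × 10⁻¹⁵) = 8.475 × 10⁻²² kg·m/s.
λ = h/p = 6.626 × 10⁻³⁴ / 8.475 × 10⁻²² = 7.82 × 10⁻¹³ m = 782 fm.

λ = 782 fm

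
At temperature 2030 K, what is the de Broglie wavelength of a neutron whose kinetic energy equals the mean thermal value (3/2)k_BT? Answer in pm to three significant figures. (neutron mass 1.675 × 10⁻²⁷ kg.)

KE = (3/2)k_BT = 1.5 × 1.381 × 10⁻²³ × 2030 = 4.205 × 10⁻²⁰ J.
p = √(2mKE) = √(2 × 1.675 × 10⁻²⁷ × 4.205 × 10⁻²⁰) = 1.187 × 10⁻²³ kg·m/s.
λ = h/p = 5.58 × 10⁻¹¹ m = 55.8 pm.

λ = 55.8 pm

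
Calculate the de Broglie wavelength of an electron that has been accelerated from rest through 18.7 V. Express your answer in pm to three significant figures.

KE = eV = 1.602 × 10⁻¹⁹ × 18.70 = 2.996 × 10⁻¹⁸ J.
p = √(2mKE) = √(2 × 9.109 × 10⁻³¹ × 2.996 × 10⁻¹⁸) = 2.336 × 10⁻²⁴ kg·m/s.
λ = h/p = 6.626 × 10⁻³⁴ / 2.336 × 10⁻²⁴ = 2.84 × 10⁻¹⁰ m = 284 pm.

λ = 284 pm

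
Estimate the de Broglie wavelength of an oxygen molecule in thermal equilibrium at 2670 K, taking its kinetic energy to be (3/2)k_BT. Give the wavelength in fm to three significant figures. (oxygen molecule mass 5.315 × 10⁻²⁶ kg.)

KE = (3/2)k_BT = 1.5 × 1.381 × 10⁻²³ × 2670 = 5.531 × 10⁻²⁰ J.
p = √(2mKE) = √(2 × 5.315 × 10⁻²⁶ × 5.531 × 10⁻²⁰) = 7.668 × 10⁻²³ kg·m/s.
λ = h/p = 8.64 × 10⁻¹² m = 8640 fm.

λ = 8640 fm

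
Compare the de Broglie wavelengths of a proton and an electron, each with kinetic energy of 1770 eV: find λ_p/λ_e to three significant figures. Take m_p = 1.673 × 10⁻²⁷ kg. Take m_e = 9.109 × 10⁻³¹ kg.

At fixed KE, p = √(2mKE) so λ = h/p ∝ 1/√m.
λ_p/λ_e = √(m_e/m_p) = √(9.109 × 10⁻³¹/1.673 × 10⁻²⁷) = √(5.445 × 10⁻⁴) = 0.0233.

λ_p/λ_e = 0.0233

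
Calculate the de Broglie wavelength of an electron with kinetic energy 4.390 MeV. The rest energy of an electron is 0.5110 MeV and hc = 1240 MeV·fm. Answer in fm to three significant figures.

Total energy E = KE + m₀c² = 4.390 + 0.5110 = 4.9010 MeV.
(pc)² = E² − (m₀c²)² = (4.9010)² − (0.5110)² = 23.76 MeV², so pc = 4.874 MeV.
λ = hc/(pc) = 1240 MeV·fm / 4.874 MeV = 254 fm.

λ = 254 fm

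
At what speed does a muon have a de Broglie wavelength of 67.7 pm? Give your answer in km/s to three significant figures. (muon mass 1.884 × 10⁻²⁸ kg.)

p = h/λ = 6.626 × 10⁻³⁴ / 6.770 × 10⁻¹¹ = 9.787 × 10⁻²⁴ kg·m/s.
v = p/m = 9.787 × 10⁻²⁴ / 1.884 × 10⁻²⁸ = 5.19 × 10⁴ m/s = 51.9 km/s.

v = 51.9 km/s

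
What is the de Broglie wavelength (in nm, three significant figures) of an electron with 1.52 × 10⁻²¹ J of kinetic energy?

p = √(2mKE) = √(2 × 9.109 × 10⁻³¹ × 1.520 × 10⁻²¹) = 5.262 × 10⁻²⁶ kg·m/s.
λ = h/p = 6.626 × 10⁻³⁴ / 5.262 × 10⁻²⁶ = 1.26 × 10⁻⁸ m = 12.6 nm.

λ = 12.6 nm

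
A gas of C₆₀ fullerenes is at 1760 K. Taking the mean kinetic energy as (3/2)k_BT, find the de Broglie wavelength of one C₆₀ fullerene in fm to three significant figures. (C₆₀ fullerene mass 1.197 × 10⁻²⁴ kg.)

KE = (3/2)k_BT = 1.5 × 1.381 × 10⁻²³ × 1760 = 3.646 × 10⁻²⁰ J.
p = √(2mKE) = √(2 × 1.197 × 10⁻²⁴ × 3.646 × 10⁻²⁰) = 2.954 × 10⁻²² kg·m/s.
λ = h/p = 2.24 × 10⁻¹² m = 2240 fm.

λ = 2240 fm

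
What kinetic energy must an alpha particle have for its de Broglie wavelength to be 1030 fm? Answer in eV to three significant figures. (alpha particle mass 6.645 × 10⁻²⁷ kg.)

KE = 194 eV

p = h/λ = 6.626 × 10⁻³⁴ / 1.030 × 10⁻¹² = 6.433 × 10⁻²² kg·m/s.
KE = p²/(2m) = (6.433 × 10⁻²²)² / (2 × 6.645 × 10⁻²⁷) = 3.114 × 10⁻¹⁷ J = 194 eV.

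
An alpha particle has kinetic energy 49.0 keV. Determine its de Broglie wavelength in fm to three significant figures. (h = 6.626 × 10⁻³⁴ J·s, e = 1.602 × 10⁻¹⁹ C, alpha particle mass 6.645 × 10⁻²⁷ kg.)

KE = 49.0 keV = 7.850 × 10⁻¹⁵ J.
p = √(2mKE) = √(2 × 6.645 × 10⁻²⁷ × 7.850 × 10⁻¹⁵) = 1.021 × 10⁻²⁰ kg·m/s.
λ = h/p = 6.626 × 10⁻³⁴ / 1.021 × 10⁻²⁰ = 6.49 × 10⁻¹⁴ m = 64.9 fm.

λ = 64.9 fm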